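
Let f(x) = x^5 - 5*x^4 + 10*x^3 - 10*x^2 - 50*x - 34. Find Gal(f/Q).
The polynomial f is an irreducible quintic over Q, so G = Gal(f/Q) is a transitive subgroup of S_5: one of C_5 (5T1, order 5), D_5 (5T2, order 10), F_20 (5T3, order 20), A_5 (5T4, order 60) or S_5 (5T5, order 120). The discriminant of f is 58564000000 = 242000^2, a perfect square, so G is contained in A_5. The transitive groups of degree 5 contained in A_5 are: C_5 (5T1, order 5), D_5 (5T2, order 10), A_5 (5T4, order 60). By Dedekind's theorem, for a prime p not dividing disc(f) the degrees of the irreducible factors of f mod p form the cycle type of an element of G. Factoring f modulo the 3 such primes p <= 13 (skipping 2, 5, 11, which divide the discriminant), each new pattern first appears at: mod 3: f = (x^5 + x^4 + x^3 + 2x^2 + x + 2), pattern 5; mod 13: f = (x + 4)(x + 6)(x^3 + 11x^2 + 6x + 4), pattern 3+1+1. No other pattern occurs in this range, so the set of observed cycle types is {5, 3+1+1}. Among the candidates above, the only group containing elements of all these cycle types is A_5 (5T4) — each of C_5 (5T1), D_5 (5T2) lacks at least one of them. Hence G = A_5 (5T4), of order 60.

A_5 (order 60)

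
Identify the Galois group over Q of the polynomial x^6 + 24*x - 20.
The polynomial f is an irreducible sextic over Q, so G = Gal(f/Q) is one of the 16 transitive subgroups 6T1, ..., 6T16 of S_6. The discriminant of f is 746496000000 = 864000^2, a perfect square, so G is contained in A_6. The transitive groups of degree 6 contained in A_6 are: A_4 (6T4, order 12), S_4 (6T7, order 24), (C_3 x C_3) : C_4 (6T10, order 36), PSL(2,5) (6T12, order 60), A_6 (6T15, order 360). By Dedekind's theorem, for a prime p not dividing disc(f) the degrees of the irreducible factors of f mod p form the cycle type of an element of G. Factoring f modulo the 6 such primes p <= 23 (skipping 2, 3, 5, which divide the discriminant), each new pattern first appears at: mod 7: f = (x + 3)(x^5 + 4x^4 + 2x^3 + x^2 + 4x + 5), pattern 5+1; mod 23: f = (x + 7)(x + 12)(x + 21)(x^3 + 6x^2 + 13x + 16), pattern 3+1+1+1. No other pattern occurs in this range, so the set of observed cycle types is {5+1, 3+1+1+1}. Among the candidates above, the only group containing elements of all these cycle types is A_6 (6T15) — each of A_4 (6T4), S_4 (6T7), (C_3 x C_3) : C_4 (6T10), PSL(2,5) (6T12) lacks at least one of them. Hence G = A_6 (6T15), of order 360.

A_6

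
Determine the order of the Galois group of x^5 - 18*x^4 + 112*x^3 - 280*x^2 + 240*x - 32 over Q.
5

The degree of the splitting field over Q equals the order of the Galois group, so first determine the group. The polynomial f is an irreducible quintic over Q, so G = Gal(f/Q) is a transitive subgroup of S_5: one of C_5 (5T1, order 5), D_5 (5T2, order 10), F_20 (5T3, order 20), A_5 (5T4, order 60) or S_5 (5T5, order 120). The discriminant of f is 15352201216 = 123904^2, a perfect square, so G is contained in A_5. The transitive groups of degree 5 contained in A_5 are: C_5 (5T1, order 5), D_5 (5T2, order 10), A_5 (5T4, order 60). By Dedekind's theorem, for a prime p not dividing disc(f) the degrees of the irreducible factors of f mod p form the cycle type of an element of G. Factoring f modulo the 14 such primes p <= 53 (skipping 2, 11, which divide the discriminant), each new pattern first appears at: mod 3: f = (x^5 + x^3 + 2x^2 + 1), pattern 5; mod 23: f = (x + 7)(x + 11)(x + 14)(x + 20)(x + 22), pattern 1+1+1+1+1. No other pattern occurs in this range, so the set of observed cycle types is {5, 1+1+1+1+1}. The candidates containing elements of all these cycle types are C_5 (5T1) of order 5, D_5 (5T2) of order 10, A_5 (5T4) of order 60; the others are excluded. The observed types are precisely the cycle types that occur in C_5 (5T1). Each of the other remaining candidates has further cycle types, and by the Chebotarev density theorem the matching factorization patterns would occur for a proportion of primes equal to their share of the group: D_5 (5T2) additionally contains elements of type 2+2+1 (5 of its 10 elements, about 50% of primes); A_5 (5T4) additionally contains elements of type 3+1+1, 2+2+1 (35 of its 60 elements, about 58% of primes). None of the 14 primes tested shows any such pattern (for each of these groups the chance of that is below 10^-4), which rules them out. Hence G = C_5 (5T1), of order 5. The Galois group C_5 (5T1) has order 5, so the splitting field has degree 5 over Q.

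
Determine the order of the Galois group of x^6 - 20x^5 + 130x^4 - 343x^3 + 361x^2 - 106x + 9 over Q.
The degree of the splitting field over Q equals the order of the Galois group, so first determine the group. The polynomial f is an irreducible sextic over Q, so G = Gal(f/Q) is one of the 16 transitive subgroups 6T1, ..., 6T16 of S_6. The discriminant of f is 3646117689361 = 1909481^2, a perfect square, so G is contained in A_6. The transitive groups of degree 6 contained in A_6 are: A_4 (6T4, order 12), S_4 (6T7, order 24), (C_3 x C_3) : C_4 (6T10, order 36), PSL(2,5) (6T12, order 60), A_6 (6T15, order 360). By Dedekind's theorem, for a prime p not dividing disc(f) the degrees of the irreducible factors of f mod p form the cycle type of an element of G. Factoring f modulo the 21 such primes p <= 83 (skipping 7, 19, which divide the discriminant), each new pattern first appears at: mod 2: f = (x + 1)(x^5 + x^4 + x^3 + x + 1), pattern 5+1; mod 11: f = (x^3 + 4x^2 + 7x + 8)(x^3 + 9x^2 + 10x + 8), pattern 3+3; mod 61: f = (x + 34)(x + 57)(x^2 + 36x + 47)(x^2 + 36x + 57), pattern 2+2+1+1. No other pattern occurs in this range, so the set of observed cycle types is {5+1, 3+3, 2+2+1+1}. The candidates containing elements of all these cycle types are PSL(2,5) (6T12) of order 60, A_6 (6T15) of order 360; the others are excluded. The observed types are precisely the cycle types that occur in PSL(2,5) (6T12) (apart from the identity). Each of the other remaining candidates has further cycle types, and by the Chebotarev density theorem the matching factorization patterns would occur for a proportion of primes equal to their share of the group: A_6 (6T15) additionally contains elements of type 4+2, 3+1+1+1 (130 of its 360 elements, about 36% of primes). None of the 21 primes tested shows any such pattern (for each of these groups the chance of that is below 10^-4), which rules them out. Hence G = PSL(2,5) (6T12), of order 60. The Galois group PSL(2,5) (6T12) has order 60, so the splitting field has degree 60 over Q.

60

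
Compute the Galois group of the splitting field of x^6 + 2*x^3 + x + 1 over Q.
S_6 (also written S6)

The polynomial f is an irreducible sextic over Q, so G = Gal(f/Q) is one of the 16 transitive subgroups 6T1, ..., 6T16 of S_6. The discriminant of f is 49781, which is not a perfect square, so G is not contained in A_6. The transitive groups of degree 6 not contained in A_6 are: C_6 (6T1, order 6), S_3 (6T2, order 6), D_6 (6T3, order 12), C_3 x S_3 (6T5, order 18), A_4 x C_2 (6T6, order 24), S_4 (6T8, order 24), S_3 x S_3 (6T9, order 36), S_4 x C_2 (6T11, order 48), (S_3 x S_3) : C_2 (6T13, order 72), PGL(2,5) (6T14, order 120), S_6 (6T16, order 720). By Dedekind's theorem, for a prime p not dividing disc(f) the degrees of the irreducible factors of f mod p form the cycle type of an element of G. Factoring f modulo the 4 such primes p <= 7, each new pattern first appears at: mod 2: f = (x^6 + x + 1), pattern 6; mod 5: f = (x + 4)(x^5 + x^4 + x^3 + 3x^2 + 3x + 4), pattern 5+1; mod 7: f = (x^2 + 4)(x^4 + 3x^2 + 2x + 2), pattern 4+2. No other pattern occurs in this range, so the set of observed cycle types is {6, 5+1, 4+2}. Among the candidates above, the only group containing elements of all these cycle types is S_6 (6T16); every other candidate lacks at least one of them. Hence G = S_6 (6T16), of order 720.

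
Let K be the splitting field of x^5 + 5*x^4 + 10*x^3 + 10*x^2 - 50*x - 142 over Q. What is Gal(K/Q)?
5T4: A_5

The polynomial f is an irreducible quintic over Q, so G = Gal(f/Q) is a transitive subgroup of S_5: one of C_5 (5T1, order 5), D_5 (5T2, order 10), F_20 (5T3, order 20), A_5 (5T4, order 60) or S_5 (5T5, order 120). The discriminant of f is 58564000000 = 242000^2, a perfect square, so G is contained in A_5. The transitive groups of degree 5 contained in A_5 are: C_5 (5T1, order 5), D_5 (5T2, order 10), A_5 (5T4, order 60). By Dedekind's theorem, for a prime p not dividing disc(f) the degrees of the irreducible factors of f mod p form the cycle type of an element of G. Factoring f modulo the 3 such primes p <= 13 (skipping 2, 5, 11, which divide the discriminant), each new pattern first appears at: mod 3: f = (x^5 + 2x^4 + x^3 + x^2 + x + 2), pattern 5; mod 13: f = (x + 6)(x + 8)(x^3 + 4x^2 + 10x + 3), pattern 3+1+1. No other pattern occurs in this range, so the set of observed cycle types is {5, 3+1+1}. Among the candidates above, the only group containing elements of all these cycle types is A_5 (5T4) — each of C_5 (5T1), D_5 (5T2) lacks at least one of them. Hence G = A_5 (5T4), of order 60.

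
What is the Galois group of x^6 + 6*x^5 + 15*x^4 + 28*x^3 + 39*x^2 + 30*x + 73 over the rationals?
C_6 (also written C6)

The polynomial f is an irreducible sextic over Q, so G = Gal(f/Q) is one of the 16 transitive subgroups 6T1, ..., 6T16 of S_6. The discriminant of f is -21134460321792, which is not a perfect square, so G is not contained in A_6. The transitive groups of degree 6 not contained in A_6 are: C_6 (6T1, order 6), S_3 (6T2, order 6), D_6 (6T3, order 12), C_3 x S_3 (6T5, order 18), A_4 x C_2 (6T6, order 24), S_4 (6T8, order 24), S_3 x S_3 (6T9, order 36), S_4 x C_2 (6T11, order 48), (S_3 x S_3) : C_2 (6T13, order 72), PGL(2,5) (6T14, order 120), S_6 (6T16, order 720). By Dedekind's theorem, for a prime p not dividing disc(f) the degrees of the irreducible factors of f mod p form the cycle type of an element of G. Factoring f modulo the 37 such primes p <= 167 (skipping 2, 3, which divide the discriminant), each new pattern first appears at: mod 5: f = (x^6 + x^5 + 3x^3 + 4x^2 + 3), pattern 6; mod 7: f = (x^3 + 3x^2 + 3x + 4)(x^3 + 3x^2 + 3x + 6), pattern 3+3; mod 17: f = (x^2 + 5x + 8)(x^2 + 8x + 11)(x^2 + 10x + 13), pattern 2+2+2; mod 19: f = (x + 2)(x + 5)(x + 7)(x + 8)(x + 10)(x + 12), pattern 1+1+1+1+1+1. No other pattern occurs in this range, so the set of observed cycle types is {6, 3+3, 2+2+2, 1+1+1+1+1+1}. The candidates containing elements of all these cycle types are C_6 (6T1) of order 6, D_6 (6T3) of order 12, C_3 x S_3 (6T5) of order 18, A_4 x C_2 (6T6) of order 24, S_3 x S_3 (6T9) of order 36, S_4 x C_2 (6T11) of order 48, (S_3 x S_3) : C_2 (6T13) of order 72, PGL(2,5) (6T14) of order 120, S_6 (6T16) of order 720; the others are excluded. The observed types are precisely the cycle types that occur in C_6 (6T1). Each of the other remaining candidates has further cycle types, and by the Chebotarev density theorem the matching factorization patterns would occur for a proportion of primes equal to their share of the group: D_6 (6T3) additionally contains elements of type 2+2+1+1 (3 of its 12 elements, about 25% of primes); C_3 x S_3 (6T5) additionally contains elements of type 3+1+1+1 (4 of its 18 elements, about 22% of primes); A_4 x C_2 (6T6) additionally contains elements of type 2+2+1+1, 2+1+1+1+1 (6 of its 24 elements, about 25% of primes); S_3 x S_3 (6T9) additionally contains elements of type 3+1+1+1, 2+2+1+1 (13 of its 36 elements, about 36% of primes); S_4 x C_2 (6T11) additionally contains elements of type 4+2, 4+1+1, 2+2+1+1, 2+1+1+1+1 (24 of its 48 elements, about 50% of primes); (S_3 x S_3) : C_2 (6T13) additionally contains elements of type 4+2, 3+2+1, 3+1+1+1, 2+2+1+1, 2+1+1+1+1 (49 of its 72 elements, about 68% of primes); PGL(2,5) (6T14) additionally contains elements of type 5+1, 4+1+1, 2+2+1+1 (69 of its 120 elements, about 58% of primes); S_6 (6T16) additionally contains elements of type 5+1, 4+2, 4+1+1, 3+2+1, 3+1+1+1, 2+2+1+1, 2+1+1+1+1 (544 of its 720 elements, about 76% of primes). None of the 37 primes tested shows any such pattern (for each of these groups the chance of that is below 10^-4), which rules them out. Hence G = C_6 (6T1), of order 6.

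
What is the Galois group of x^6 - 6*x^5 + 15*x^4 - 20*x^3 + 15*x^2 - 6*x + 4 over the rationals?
S_3

The polynomial f is an irreducible sextic over Q, so G = Gal(f/Q) is one of the 16 transitive subgroups 6T1, ..., 6T16 of S_6. The discriminant of f is -11337408, which is not a perfect square, so G is not contained in A_6. The transitive groups of degree 6 not contained in A_6 are: C_6 (6T1, order 6), S_3 (6T2, order 6), D_6 (6T3, order 12), C_3 x S_3 (6T5, order 18), A_4 x C_2 (6T6, order 24), S_4 (6T8, order 24), S_3 x S_3 (6T9, order 36), S_4 x C_2 (6T11, order 48), (S_3 x S_3) : C_2 (6T13, order 72), PGL(2,5) (6T14, order 120), S_6 (6T16, order 720). By Dedekind's theorem, for a prime p not dividing disc(f) the degrees of the irreducible factors of f mod p form the cycle type of an element of G. Factoring f modulo the 23 such primes p <= 97 (skipping 2, 3, which divide the discriminant), each new pattern first appears at: mod 5: f = (x^2 + 2x + 4)(x^2 + 3x + 3)(x^2 + 4x + 2), pattern 2+2+2; mod 7: f = (x^3 + 4x^2 + 3x + 1)(x^3 + 4x^2 + 3x + 4), pattern 3+3; mod 61: f = (x + 2)(x + 18)(x + 21)(x + 38)(x + 41)(x + 57), pattern 1+1+1+1+1+1. No other pattern occurs in this range, so the set of observed cycle types is {2+2+2, 3+3, 1+1+1+1+1+1}. The candidates containing elements of all these cycle types are C_6 (6T1) of order 6, S_3 (6T2) of order 6, D_6 (6T3) of order 12, C_3 x S_3 (6T5) of order 18, A_4 x C_2 (6T6) of order 24, S_4 (6T8) of order 24, S_3 x S_3 (6T9) of order 36, S_4 x C_2 (6T11) of order 48, (S_3 x S_3) : C_2 (6T13) of order 72, PGL(2,5) (6T14) of order 120, S_6 (6T16) of order 720; the others are excluded. The observed types are precisely the cycle types that occur in S_3 (6T2). Each of the other remaining candidates has further cycle types, and by the Chebotarev density theorem the matching factorization patterns would occur for a proportion of primes equal to their share of the group: C_6 (6T1) additionally contains elements of type 6 (2 of its 6 elements, about 33% of primes); D_6 (6T3) additionally contains elements of type 6, 2+2+1+1 (5 of its 12 elements, about 42% of primes); C_3 x S_3 (6T5) additionally contains elements of type 6, 3+1+1+1 (10 of its 18 elements, about 56% of primes); A_4 x C_2 (6T6) additionally contains elements of type 6, 2+2+1+1, 2+1+1+1+1 (14 of its 24 elements, about 58% of primes); S_4 (6T8) additionally contains elements of type 4+1+1, 2+2+1+1 (9 of its 24 elements, about 38% of primes); S_3 x S_3 (6T9) additionally contains elements of type 6, 3+1+1+1, 2+2+1+1 (25 of its 36 elements, about 69% of primes); S_4 x C_2 (6T11) additionally contains elements of type 6, 4+2, 4+1+1, 2+2+1+1, 2+1+1+1+1 (32 of its 48 elements, about 67% of primes); (S_3 x S_3) : C_2 (6T13) additionally contains elements of type 6, 4+2, 3+2+1, 3+1+1+1, 2+2+1+1, 2+1+1+1+1 (61 of its 72 elements, about 85% of primes); PGL(2,5) (6T14) additionally contains elements of type 6, 5+1, 4+1+1, 2+2+1+1 (89 of its 120 elements, about 74% of primes); S_6 (6T16) additionally contains elements of type 6, 5+1, 4+2, 4+1+1, 3+2+1, 3+1+1+1, 2+2+1+1, 2+1+1+1+1 (664 of its 720 elements, about 92% of primes). None of the 23 primes tested shows any such pattern (for each of these groups the chance of that is below 10^-4), which rules them out. Hence G = S_3 (6T2), of order 6.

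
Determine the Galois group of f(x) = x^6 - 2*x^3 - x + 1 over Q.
The polynomial f is an irreducible sextic over Q, so G = Gal(f/Q) is one of the 16 transitive subgroups 6T1, ..., 6T16 of S_6. The discriminant of f is 49781, which is not a perfect square, so G is not contained in A_6. The transitive groups of degree 6 not contained in A_6 are: C_6 (6T1, order 6), S_3 (6T2, order 6), D_6 (6T3, order 12), C_3 x S_3 (6T5, order 18), A_4 x C_2 (6T6, order 24), S_4 (6T8, order 24), S_3 x S_3 (6T9, order 36), S_4 x C_2 (6T11, order 48), (S_3 x S_3) : C_2 (6T13, order 72), PGL(2,5) (6T14, order 120), S_6 (6T16, order 720). By Dedekind's theorem, for a prime p not dividing disc(f) the degrees of the irreducible factors of f mod p form the cycle type of an element of G. Factoring f modulo the 4 such primes p <= 7, each new pattern first appears at: mod 2: f = (x^6 + x + 1), pattern 6; mod 5: f = (x + 1)(x^5 + 4x^4 + x^3 + 2x^2 + 3x + 1), pattern 5+1; mod 7: f = (x^2 + 4)(x^4 + 3x^2 + 5x + 2), pattern 4+2. No other pattern occurs in this range, so the set of observed cycle types is {6, 5+1, 4+2}. Among the candidates above, the only group containing elements of all these cycle types is S_6 (6T16); every other candidate lacks at least one of them. Hence G = S_6 (6T16), of order 720.

S_6, the symmetric group on 6 letters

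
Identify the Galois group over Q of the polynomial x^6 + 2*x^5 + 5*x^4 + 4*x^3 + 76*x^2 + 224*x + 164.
S_4 x C_2 (also written S4xC2)

The polynomial f is an irreducible sextic over Q, so G = Gal(f/Q) is one of the 16 transitive subgroups 6T1, ..., 6T16 of S_6. The discriminant of f is -3511396987830272, which is not a perfect square, so G is not contained in A_6. The transitive groups of degree 6 not contained in A_6 are: C_6 (6T1, order 6), S_3 (6T2, order 6), D_6 (6T3, order 12), C_3 x S_3 (6T5, order 18), A_4 x C_2 (6T6, order 24), S_4 (6T8, order 24), S_3 x S_3 (6T9, order 36), S_4 x C_2 (6T11, order 48), (S_3 x S_3) : C_2 (6T13, order 72), PGL(2,5) (6T14, order 120), S_6 (6T16, order 720). By Dedekind's theorem, for a prime p not dividing disc(f) the degrees of the irreducible factors of f mod p form the cycle type of an element of G. Factoring f modulo the 27 such primes p <= 127 (skipping 2, 17, 29, 83, which divide the discriminant), each new pattern first appears at: mod 3: f = (x^3 + 2x + 2)(x^3 + 2x^2 + 1), pattern 3+3; mod 5: f = (x^6 + 2x^5 + 4x^3 + x^2 + 4x + 4), pattern 6; mod 7: f = (x + 4)(x + 6)(x^4 + 6x^3 + 5x^2 + 6x + 1), pattern 4+1+1; mod 19: f = (x + 13)(x + 15)(x^2 + 13x + 16)(x^2 + 18x + 3), pattern 2+2+1+1; mod 23: f = (x^2 + 3)(x^2 + 8x + 9)(x^2 + 17x + 18), pattern 2+2+2; mod 67: f = (x^2 + 28x + 51)(x^4 + 41x^3 + 12x^2 + 56x + 40), pattern 4+2; mod 127: f = (x + 4)(x + 76)(x + 90)(x + 98)(x^2 + 115x + 12), pattern 2+1+1+1+1. No other pattern occurs in this range, so the set of observed cycle types is {3+3, 6, 4+1+1, 2+2+1+1, 2+2+2, 4+2, 2+1+1+1+1}. The candidates containing elements of all these cycle types are S_4 x C_2 (6T11) of order 48, S_6 (6T16) of order 720; the others are excluded. The observed types are precisely the cycle types that occur in S_4 x C_2 (6T11) (apart from the identity). Each of the other remaining candidates has further cycle types, and by the Chebotarev density theorem the matching factorization patterns would occur for a proportion of primes equal to their share of the group: S_6 (6T16) additionally contains elements of type 5+1, 3+2+1, 3+1+1+1 (304 of its 720 elements, about 42% of primes). None of the 27 primes tested shows any such pattern (for each of these groups the chance of that is below 10^-4), which rules them out. Hence G = S_4 x C_2 (6T11), of order 48.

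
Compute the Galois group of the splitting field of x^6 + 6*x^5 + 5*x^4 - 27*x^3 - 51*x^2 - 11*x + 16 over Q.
The polynomial f is an irreducible sextic over Q, so G = Gal(f/Q) is one of the 16 transitive subgroups 6T1, ..., 6T16 of S_6. The discriminant of f is 30991489 = 5567^2, a perfect square, so G is contained in A_6. The transitive groups of degree 6 contained in A_6 are: A_4 (6T4, order 12), S_4 (6T7, order 24), (C_3 x C_3) : C_4 (6T10, order 36), PSL(2,5) (6T12, order 60), A_6 (6T15, order 360). By Dedekind's theorem, for a prime p not dividing disc(f) the degrees of the irreducible factors of f mod p form the cycle type of an element of G. Factoring f modulo the 21 such primes p <= 79 (skipping 19, which divides the discriminant), each new pattern first appears at: mod 2: f = (x)(x^5 + x^3 + x^2 + x + 1), pattern 5+1; mod 7: f = (x^3 + x^2 + 3x + 1)(x^3 + 5x^2 + 4x + 2), pattern 3+3; mod 61: f = (x + 38)(x + 60)(x^2 + 13x + 60)(x^2 + 17x + 55), pattern 2+2+1+1. No other pattern occurs in this range, so the set of observed cycle types is {5+1, 3+3, 2+2+1+1}. The candidates containing elements of all these cycle types are PSL(2,5) (6T12) of order 60, A_6 (6T15) of order 360; the others are excluded. The observed types are precisely the cycle types that occur in PSL(2,5) (6T12) (apart from the identity). Each of the other remaining candidates has further cycle types, and by the Chebotarev density theorem the matching factorization patterns would occur for a proportion of primes equal to their share of the group: A_6 (6T15) additionally contains elements of type 4+2, 3+1+1+1 (130 of its 360 elements, about 36% of primes). None of the 21 primes tested shows any such pattern (for each of these groups the chance of that is below 10^-4), which rules them out. Hence G = PSL(2,5) (6T12), of order 60.

PSL(2,5) (order 60)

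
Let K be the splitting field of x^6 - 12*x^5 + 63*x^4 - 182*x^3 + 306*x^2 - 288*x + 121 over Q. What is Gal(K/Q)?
The polynomial f is an irreducible sextic over Q, so G = Gal(f/Q) is one of the 16 transitive subgroups 6T1, ..., 6T16 of S_6. The discriminant of f is -16003008, which is not a perfect square, so G is not contained in A_6. The transitive groups of degree 6 not contained in A_6 are: C_6 (6T1, order 6), S_3 (6T2, order 6), D_6 (6T3, order 12), C_3 x S_3 (6T5, order 18), A_4 x C_2 (6T6, order 24), S_4 (6T8, order 24), S_3 x S_3 (6T9, order 36), S_4 x C_2 (6T11, order 48), (S_3 x S_3) : C_2 (6T13, order 72), PGL(2,5) (6T14, order 120), S_6 (6T16, order 720). By Dedekind's theorem, for a prime p not dividing disc(f) the degrees of the irreducible factors of f mod p form the cycle type of an element of G. Factoring f modulo the 21 such primes p <= 89 (skipping 2, 3, 7, which divide the discriminant), each new pattern first appears at: mod 5: f = (x^6 + 3x^5 + 3x^4 + 3x^3 + x^2 + 2x + 1), pattern 6; mod 11: f = (x)(x^5 + 10x^4 + 8x^3 + 5x^2 + 9x + 9), pattern 5+1; mod 13: f = (x + 6)(x + 10)(x^4 + 11x^3 + 9x^2 + 2x + 7), pattern 4+1+1; mod 23: f = (x + 14)(x + 18)(x^2 + 11x + 14)(x^2 + 14x + 16), pattern 2+2+1+1; mod 43: f = (x^3 + 13x^2 + 20x + 27)(x^3 + 18x^2 + 24x + 22), pattern 3+3; mod 61: f = (x^2 + 10x + 35)(x^2 + 14x + 41)(x^2 + 25x + 40), pattern 2+2+2. No other pattern occurs in this range, so the set of observed cycle types is {6, 5+1, 4+1+1, 2+2+1+1, 3+3, 2+2+2}. The candidates containing elements of all these cycle types are PGL(2,5) (6T14) of order 120, S_6 (6T16) of order 720; the others are excluded. The observed types are precisely the cycle types that occur in PGL(2,5) (6T14) (apart from the identity). Each of the other remaining candidates has further cycle types, and by the Chebotarev density theorem the matching factorization patterns would occur for a proportion of primes equal to their share of the group: S_6 (6T16) additionally contains elements of type 4+2, 3+2+1, 3+1+1+1, 2+1+1+1+1 (265 of its 720 elements, about 37% of primes). None of the 21 primes tested shows any such pattern (for each of these groups the chance of that is below 10^-4), which rules them out. Hence G = PGL(2,5) (6T14), of order 120.

PGL(2,5)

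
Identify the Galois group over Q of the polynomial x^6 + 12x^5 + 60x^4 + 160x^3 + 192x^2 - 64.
The polynomial f is an irreducible sextic over Q, so G = Gal(f/Q) is one of the 16 transitive subgroups 6T1, ..., 6T16 of S_6. The discriminant of f is -450868486864896, which is not a perfect square, so G is not contained in A_6. The transitive groups of degree 6 not contained in A_6 are: C_6 (6T1, order 6), S_3 (6T2, order 6), D_6 (6T3, order 12), C_3 x S_3 (6T5, order 18), A_4 x C_2 (6T6, order 24), S_4 (6T8, order 24), S_3 x S_3 (6T9, order 36), S_4 x C_2 (6T11, order 48), (S_3 x S_3) : C_2 (6T13, order 72), PGL(2,5) (6T14, order 120), S_6 (6T16, order 720). By Dedekind's theorem, for a prime p not dividing disc(f) the degrees of the irreducible factors of f mod p form the cycle type of an element of G. Factoring f modulo the 33 such primes p <= 149 (skipping 2, 3, which divide the discriminant), each new pattern first appears at: mod 5: f = (x^3 + x + 4)(x^3 + 2x^2 + 4x + 4), pattern 3+3; mod 7: f = (x^6 + 5x^5 + 4x^4 + 6x^3 + 3x^2 + 6), pattern 6; mod 17: f = (x + 1)(x + 3)(x^2 + 4x + 10)(x^2 + 4x + 16), pattern 2+2+1+1; mod 19: f = (x + 5)(x + 8)(x + 15)(x + 18)(x^2 + 4x + 11), pattern 2+1+1+1+1; mod 71: f = (x^2 + 4x + 33)(x^2 + 4x + 53)(x^2 + 4x + 68), pattern 2+2+2. No other pattern occurs in this range, so the set of observed cycle types is {3+3, 6, 2+2+1+1, 2+1+1+1+1, 2+2+2}. The candidates containing elements of all these cycle types are A_4 x C_2 (6T6) of order 24, S_4 x C_2 (6T11) of order 48, (S_3 x S_3) : C_2 (6T13) of order 72, S_6 (6T16) of order 720; the others are excluded. The observed types are precisely the cycle types that occur in A_4 x C_2 (6T6) (apart from the identity). Each of the other remaining candidates has further cycle types, and by the Chebotarev density theorem the matching factorization patterns would occur for a proportion of primes equal to their share of the group: S_4 x C_2 (6T11) additionally contains elements of type 4+2, 4+1+1 (12 of its 48 elements, about 25% of primes); (S_3 x S_3) : C_2 (6T13) additionally contains elements of type 4+2, 3+2+1, 3+1+1+1 (34 of its 72 elements, about 47% of primes); S_6 (6T16) additionally contains elements of type 5+1, 4+2, 4+1+1, 3+2+1, 3+1+1+1 (484 of its 720 elements, about 67% of primes). None of the 33 primes tested shows any such pattern (for each of these groups the chance of that is below 10^-4), which rules them out. Hence G = A_4 x C_2 (6T6), of order 24.

A_4 x C_2 (also written A4xC2)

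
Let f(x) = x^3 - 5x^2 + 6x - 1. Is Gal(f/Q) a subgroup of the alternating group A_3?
Yes

The polynomial is irreducible of degree 3 over Q. Its discriminant is 49 = 7^2, a perfect square. A Galois group lies in the alternating group exactly when the discriminant is a square in Q, so the Galois group (C_3) is contained in A_3.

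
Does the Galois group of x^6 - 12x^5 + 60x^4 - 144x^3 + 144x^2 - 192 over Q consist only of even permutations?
The polynomial is irreducible of degree 6 over Q. Its discriminant is 5410421842378752, which is not a perfect square. A Galois group lies in the alternating group exactly when the discriminant is a square in Q, so the Galois group (S_3 x S_3) is not contained in A_6.

No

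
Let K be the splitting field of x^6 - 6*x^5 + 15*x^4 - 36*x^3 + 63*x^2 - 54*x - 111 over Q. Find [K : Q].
The degree of the splitting field over Q equals the order of the Galois group, so first determine the group. The polynomial f is an irreducible sextic over Q, so G = Gal(f/Q) is one of the 16 transitive subgroups 6T1, ..., 6T16 of S_6. The discriminant of f is 5410421842378752, which is not a perfect square, so G is not contained in A_6. The transitive groups of degree 6 not contained in A_6 are: C_6 (6T1, order 6), S_3 (6T2, order 6), D_6 (6T3, order 12), C_3 x S_3 (6T5, order 18), A_4 x C_2 (6T6, order 24), S_4 (6T8, order 24), S_3 x S_3 (6T9, order 36), S_4 x C_2 (6T11, order 48), (S_3 x S_3) : C_2 (6T13, order 72), PGL(2,5) (6T14, order 120), S_6 (6T16, order 720). By Dedekind's theorem, for a prime p not dividing disc(f) the degrees of the irreducible factors of f mod p form the cycle type of an element of G. Factoring f modulo the 23 such primes p <= 97 (skipping 2, 3, which divide the discriminant), each new pattern first appears at: mod 5: f = (x^6 + 4x^5 + 4x^3 + 3x^2 + x + 4), pattern 6; mod 11: f = (x + 5)(x + 9)(x^2 + 3x + 10)(x^2 + 10x + 1), pattern 2+2+1+1; mod 13: f = (x + 3)(x + 9)(x + 11)(x^3 + 10x^2 + 3x + 10), pattern 3+1+1+1; mod 31: f = (x^2 + 14x + 19)(x^2 + 16x + 27)(x^2 + 26x + 19), pattern 2+2+2; mod 97: f = (x^3 + 94x^2 + 3x + 8)(x^3 + 94x^2 + 3x + 71), pattern 3+3. No other pattern occurs in this range, so the set of observed cycle types is {6, 2+2+1+1, 3+1+1+1, 2+2+2, 3+3}. The candidates containing elements of all these cycle types are S_3 x S_3 (6T9) of order 36, (S_3 x S_3) : C_2 (6T13) of order 72, S_6 (6T16) of order 720; the others are excluded. The observed types are precisely the cycle types that occur in S_3 x S_3 (6T9) (apart from the identity). Each of the other remaining candidates has further cycle types, and by the Chebotarev density theorem the matching factorization patterns would occur for a proportion of primes equal to their share of the group: (S_3 x S_3) : C_2 (6T13) additionally contains elements of type 4+2, 3+2+1, 2+1+1+1+1 (36 of its 72 elements, about 50% of primes); S_6 (6T16) additionally contains elements of type 5+1, 4+2, 4+1+1, 3+2+1, 2+1+1+1+1 (459 of its 720 elements, about 64% of primes). None of the 23 primes tested shows any such pattern (for each of these groups the chance of that is below 10^-4), which rules them out. Hence G = S_3 x S_3 (6T9), of order 36. The Galois group S_3 x S_3 (6T9) has order 36, so the splitting field has degree 36 over Q.

36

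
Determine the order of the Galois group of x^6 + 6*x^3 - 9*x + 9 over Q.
72

The degree of the splitting field over Q equals the order of the Galois group, so first determine the group. The polynomial f is an irreducible sextic over Q, so G = Gal(f/Q) is one of the 16 transitive subgroups 6T1, ..., 6T16 of S_6. The discriminant of f is -6604217307, which is not a perfect square, so G is not contained in A_6. The transitive groups of degree 6 not contained in A_6 are: C_6 (6T1, order 6), S_3 (6T2, order 6), D_6 (6T3, order 12), C_3 x S_3 (6T5, order 18), A_4 x C_2 (6T6, order 24), S_4 (6T8, order 24), S_3 x S_3 (6T9, order 36), S_4 x C_2 (6T11, order 48), (S_3 x S_3) : C_2 (6T13, order 72), PGL(2,5) (6T14, order 120), S_6 (6T16, order 720). By Dedekind's theorem, for a prime p not dividing disc(f) the degrees of the irreducible factors of f mod p form the cycle type of an element of G. Factoring f modulo the 28 such primes p <= 127 (skipping 3, 17, 43, which divide the discriminant), each new pattern first appears at: mod 2: f = (x^6 + x + 1), pattern 6; mod 7: f = (x + 6)(x^2 + 3x + 1)(x^3 + 5x^2 + 6x + 5), pattern 3+2+1; mod 11: f = (x^2 + 4)(x^4 + 7x^2 + 6x + 5), pattern 4+2; mod 13: f = (x + 1)(x + 4)(x^2 + 3x + 10)(x^2 + 5x + 9), pattern 2+2+1+1; mod 61: f = (x + 22)(x + 45)(x + 47)(x + 57)(x^2 + 12x + 60), pattern 2+1+1+1+1; mod 97: f = (x + 24)(x + 50)(x + 94)(x^3 + 26x^2 + 86x + 8), pattern 3+1+1+1; mod 113: f = (x^2 + 3x + 99)(x^2 + 4x + 100)(x^2 + 106x + 64), pattern 2+2+2; mod 127: f = (x^3 + 39x^2 + 57x + 67)(x^3 + 88x^2 + 67x + 57), pattern 3+3. No other pattern occurs in this range, so the set of observed cycle types is {6, 3+2+1, 4+2, 2+2+1+1, 2+1+1+1+1, 3+1+1+1, 2+2+2, 3+3}. The candidates containing elements of all these cycle types are (S_3 x S_3) : C_2 (6T13) of order 72, S_6 (6T16) of order 720; the others are excluded. The observed types are precisely the cycle types that occur in (S_3 x S_3) : C_2 (6T13) (apart from the identity). Each of the other remaining candidates has further cycle types, and by the Chebotarev density theorem the matching factorization patterns would occur for a proportion of primes equal to their share of the group: S_6 (6T16) additionally contains elements of type 5+1, 4+1+1 (234 of its 720 elements, about 32% of primes). None of the 28 primes tested shows any such pattern (for each of these groups the chance of that is below 10^-4), which rules them out. Hence G = (S_3 x S_3) : C_2 (6T13), of order 72. The Galois group (S_3 x S_3) : C_2 (6T13) has order 72, so the splitting field has degree 72 over Q.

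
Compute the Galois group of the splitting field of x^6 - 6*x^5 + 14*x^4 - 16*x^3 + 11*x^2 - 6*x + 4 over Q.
S_4 (order 24)

The polynomial f is an irreducible sextic over Q, so G = Gal(f/Q) is one of the 16 transitive subgroups 6T1, ..., 6T16 of S_6. The discriminant of f is -5120000, which is not a perfect square, so G is not contained in A_6. The transitive groups of degree 6 not contained in A_6 are: C_6 (6T1, order 6), S_3 (6T2, order 6), D_6 (6T3, order 12), C_3 x S_3 (6T5, order 18), A_4 x C_2 (6T6, order 24), S_4 (6T8, order 24), S_3 x S_3 (6T9, order 36), S_4 x C_2 (6T11, order 48), (S_3 x S_3) : C_2 (6T13, order 72), PGL(2,5) (6T14, order 120), S_6 (6T16, order 720). By Dedekind's theorem, for a prime p not dividing disc(f) the degrees of the irreducible factors of f mod p form the cycle type of an element of G. Factoring f modulo the 22 such primes p <= 89 (skipping 2, 5, which divide the discriminant), each new pattern first appears at: mod 3: f = (x^3 + x^2 + x + 2)(x^3 + 2x^2 + 2x + 2), pattern 3+3; mod 7: f = (x^2 + 4x + 1)(x^2 + 5x + 3)(x^2 + 6x + 6), pattern 2+2+2; mod 13: f = (x + 3)(x + 8)(x^4 + 9x^3 + 8x^2 + 5x + 11), pattern 4+1+1; mod 43: f = (x + 11)(x + 30)(x^2 + 41x + 5)(x^2 + 41x + 11), pattern 2+2+1+1. No other pattern occurs in this range, so the set of observed cycle types is {3+3, 2+2+2, 4+1+1, 2+2+1+1}. The candidates containing elements of all these cycle types are S_4 (6T8) of order 24, S_4 x C_2 (6T11) of order 48, PGL(2,5) (6T14) of order 120, S_6 (6T16) of order 720; the others are excluded. The observed types are precisely the cycle types that occur in S_4 (6T8) (apart from the identity). Each of the other remaining candidates has further cycle types, and by the Chebotarev density theorem the matching factorization patterns would occur for a proportion of primes equal to their share of the group: S_4 x C_2 (6T11) additionally contains elements of type 6, 4+2, 2+1+1+1+1 (17 of its 48 elements, about 35% of primes); PGL(2,5) (6T14) additionally contains elements of type 6, 5+1 (44 of its 120 elements, about 37% of primes); S_6 (6T16) additionally contains elements of type 6, 5+1, 4+2, 3+2+1, 3+1+1+1, 2+1+1+1+1 (529 of its 720 elements, about 73% of primes). None of the 22 primes tested shows any such pattern (for each of these groups the chance of that is below 10^-4), which rules them out. Hence G = S_4 (6T8), of order 24.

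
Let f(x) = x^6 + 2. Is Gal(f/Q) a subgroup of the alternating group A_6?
No

The polynomial is irreducible of degree 6 over Q. Its discriminant is -1492992, which is not a perfect square. A Galois group lies in the alternating group exactly when the discriminant is a square in Q, so the Galois group (D_6) is not contained in A_6.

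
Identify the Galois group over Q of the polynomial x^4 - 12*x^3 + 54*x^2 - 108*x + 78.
D_4 (order 8)

The polynomial is an irreducible quartic over Q and its discriminant is -6912, which is not a perfect square, so the Galois group is not contained in A_4. The resolvent cubic y^3 - 54*y^2 + 984*y - 6048 has exactly one rational root, so the Galois group is C_4 or D_4. The quartic remains irreducible over Q(sqrt(disc)), so the group is D_4.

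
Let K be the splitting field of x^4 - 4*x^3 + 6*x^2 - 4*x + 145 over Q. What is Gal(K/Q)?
V_4

The polynomial is an irreducible quartic over Q and its discriminant is 764411904 = 27648^2, a perfect square, so the Galois group is contained in A_4. The resolvent cubic y^3 - 6*y^2 - 564*y + 1144 splits completely over Q, which gives the Klein four-group V_4.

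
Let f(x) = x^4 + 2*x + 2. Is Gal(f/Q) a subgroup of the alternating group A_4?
The polynomial is irreducible of degree 4 over Q. Its discriminant is 1616, which is not a perfect square. A Galois group lies in the alternating group exactly when the discriminant is a square in Q, so the Galois group (S_4) is not contained in A_4.

No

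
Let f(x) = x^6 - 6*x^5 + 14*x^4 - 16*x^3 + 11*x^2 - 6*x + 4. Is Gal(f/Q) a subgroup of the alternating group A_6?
The polynomial is irreducible of degree 6 over Q. Its discriminant is -5120000, which is not a perfect square. A Galois group lies in the alternating group exactly when the discriminant is a square in Q, so the Galois group (S_4) is not contained in A_6.

No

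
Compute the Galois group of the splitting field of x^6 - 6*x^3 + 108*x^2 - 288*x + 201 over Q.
S_3 (also written S3)

The polynomial f is an irreducible sextic over Q, so G = Gal(f/Q) is one of the 16 transitive subgroups 6T1, ..., 6T16 of S_6. The discriminant of f is -941328478973952, which is not a perfect square, so G is not contained in A_6. The transitive groups of degree 6 not contained in A_6 are: C_6 (6T1, order 6), S_3 (6T2, order 6), D_6 (6T3, order 12), C_3 x S_3 (6T5, order 18), A_4 x C_2 (6T6, order 24), S_4 (6T8, order 24), S_3 x S_3 (6T9, order 36), S_4 x C_2 (6T11, order 48), (S_3 x S_3) : C_2 (6T13, order 72), PGL(2,5) (6T14, order 120), S_6 (6T16, order 720). By Dedekind's theorem, for a prime p not dividing disc(f) the degrees of the irreducible factors of f mod p form the cycle type of an element of G. Factoring f modulo the 23 such primes p <= 103 (skipping 2, 3, 17, 67, which divide the discriminant), each new pattern first appears at: mod 5: f = (x^2 + 3)(x^2 + x + 2)(x^2 + 4x + 1), pattern 2+2+2; mod 7: f = (x^3 + 2x + 6)(x^3 + 5x + 2), pattern 3+3; mod 61: f = (x + 3)(x + 13)(x + 15)(x + 18)(x + 33)(x + 40), pattern 1+1+1+1+1+1. No other pattern occurs in this range, so the set of observed cycle types is {2+2+2, 3+3, 1+1+1+1+1+1}. The candidates containing elements of all these cycle types are C_6 (6T1) of order 6, S_3 (6T2) of order 6, D_6 (6T3) of order 12, C_3 x S_3 (6T5) of order 18, A_4 x C_2 (6T6) of order 24, S_4 (6T8) of order 24, S_3 x S_3 (6T9) of order 36, S_4 x C_2 (6T11) of order 48, (S_3 x S_3) : C_2 (6T13) of order 72, PGL(2,5) (6T14) of order 120, S_6 (6T16) of order 720; the others are excluded. The observed types are precisely the cycle types that occur in S_3 (6T2). Each of the other remaining candidates has further cycle types, and by the Chebotarev density theorem the matching factorization patterns would occur for a proportion of primes equal to their share of the group: C_6 (6T1) additionally contains elements of type 6 (2 of its 6 elements, about 33% of primes); D_6 (6T3) additionally contains elements of type 6, 2+2+1+1 (5 of its 12 elements, about 42% of primes); C_3 x S_3 (6T5) additionally contains elements of type 6, 3+1+1+1 (10 of its 18 elements, about 56% of primes); A_4 x C_2 (6T6) additionally contains elements of type 6, 2+2+1+1, 2+1+1+1+1 (14 of its 24 elements, about 58% of primes); S_4 (6T8) additionally contains elements of type 4+1+1, 2+2+1+1 (9 of its 24 elements, about 38% of primes); S_3 x S_3 (6T9) additionally contains elements of type 6, 3+1+1+1, 2+2+1+1 (25 of its 36 elements, about 69% of primes); S_4 x C_2 (6T11) additionally contains elements of type 6, 4+2, 4+1+1, 2+2+1+1, 2+1+1+1+1 (32 of its 48 elements, about 67% of primes); (S_3 x S_3) : C_2 (6T13) additionally contains elements of type 6, 4+2, 3+2+1, 3+1+1+1, 2+2+1+1, 2+1+1+1+1 (61 of its 72 elements, about 85% of primes); PGL(2,5) (6T14) additionally contains elements of type 6, 5+1, 4+1+1, 2+2+1+1 (89 of its 120 elements, about 74% of primes); S_6 (6T16) additionally contains elements of type 6, 5+1, 4+2, 4+1+1, 3+2+1, 3+1+1+1, 2+2+1+1, 2+1+1+1+1 (664 of its 720 elements, about 92% of primes). None of the 23 primes tested shows any such pattern (for each of these groups the chance of that is below 10^-4), which rules them out. Hence G = S_3 (6T2), of order 6.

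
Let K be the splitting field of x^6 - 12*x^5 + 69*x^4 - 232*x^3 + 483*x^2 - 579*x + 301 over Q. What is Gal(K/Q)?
The polynomial f is an irreducible sextic over Q, so G = Gal(f/Q) is one of the 16 transitive subgroups 6T1, ..., 6T16 of S_6. The discriminant of f is -68755887963, which is not a perfect square, so G is not contained in A_6. The transitive groups of degree 6 not contained in A_6 are: C_6 (6T1, order 6), S_3 (6T2, order 6), D_6 (6T3, order 12), C_3 x S_3 (6T5, order 18), A_4 x C_2 (6T6, order 24), S_4 (6T8, order 24), S_3 x S_3 (6T9, order 36), S_4 x C_2 (6T11, order 48), (S_3 x S_3) : C_2 (6T13, order 72), PGL(2,5) (6T14, order 120), S_6 (6T16, order 720). By Dedekind's theorem, for a prime p not dividing disc(f) the degrees of the irreducible factors of f mod p form the cycle type of an element of G. Factoring f modulo the 33 such primes p <= 151 (skipping 3, 7, 89, which divide the discriminant), each new pattern first appears at: mod 2: f = (x^6 + x^4 + x^2 + x + 1), pattern 6; mod 13: f = (x + 1)(x + 2)(x + 4)(x^3 + 7x^2 + 6x + 10), pattern 3+1+1+1; mod 17: f = (x^2 + x + 6)(x^2 + 2x + 8)(x^2 + 2x + 13), pattern 2+2+2; mod 19: f = (x^3 + 13x^2 + x + 10)(x^3 + 13x^2 + 13x + 13), pattern 3+3; mod 73: f = (x + 22)(x + 34)(x + 41)(x + 52)(x + 65)(x + 66), pattern 1+1+1+1+1+1. No other pattern occurs in this range, so the set of observed cycle types is {6, 3+1+1+1, 2+2+2, 3+3, 1+1+1+1+1+1}. The candidates containing elements of all these cycle types are C_3 x S_3 (6T5) of order 18, S_3 x S_3 (6T9) of order 36, (S_3 x S_3) : C_2 (6T13) of order 72, S_6 (6T16) of order 720; the others are excluded. The observed types are precisely the cycle types that occur in C_3 x S_3 (6T5). Each of the other remaining candidates has further cycle types, and by the Chebotarev density theorem the matching factorization patterns would occur for a proportion of primes equal to their share of the group: S_3 x S_3 (6T9) additionally contains elements of type 2+2+1+1 (9 of its 36 elements, about 25% of primes); (S_3 x S_3) : C_2 (6T13) additionally contains elements of type 4+2, 3+2+1, 2+2+1+1, 2+1+1+1+1 (45 of its 72 elements, about 62% of primes); S_6 (6T16) additionally contains elements of type 5+1, 4+2, 4+1+1, 3+2+1, 2+2+1+1, 2+1+1+1+1 (504 of its 720 elements, about 70% of primes). None of the 33 primes tested shows any such pattern (for each of these groups the chance of that is below 10^-4), which rules them out. Hence G = C_3 x S_3 (6T5), of order 18.

C_3 x S_3 (also written G18)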